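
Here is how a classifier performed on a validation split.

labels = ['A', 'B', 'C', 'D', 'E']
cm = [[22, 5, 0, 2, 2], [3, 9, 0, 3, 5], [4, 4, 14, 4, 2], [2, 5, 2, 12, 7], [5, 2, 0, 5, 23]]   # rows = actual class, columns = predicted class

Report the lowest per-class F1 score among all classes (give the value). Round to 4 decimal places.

0.4000

Per-class F1 score (2·TP/(2·TP+FP+FN)):
  A: TP=22, FP=3+4+2+5=14, FN=5+0+2+2=9 → 44/67 = 0.65672
  B: TP=9, FP=5+4+5+2=16, FN=3+0+3+5=11 → 18/45 = 0.40000
  C: TP=14, FP=0+0+2+0=2, FN=4+4+4+2=14 → 28/44 = 0.63636
  D: TP=12, FP=2+3+4+5=14, FN=2+5+2+7=16 → 24/54 = 0.44444
  E: TP=23, FP=2+5+2+7=16, FN=5+2+0+5=12 → 46/74 = 0.62162
Lowest is class 'B' with F1 score = 0.4000.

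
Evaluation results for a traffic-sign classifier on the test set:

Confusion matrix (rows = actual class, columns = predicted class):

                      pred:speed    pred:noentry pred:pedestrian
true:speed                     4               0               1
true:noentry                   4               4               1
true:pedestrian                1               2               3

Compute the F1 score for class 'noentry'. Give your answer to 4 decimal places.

F1 score = 2·TP/(2·TP+FP+FN).
noentry: TP=4, FP=0+2=2, FN=4+1=5 → 8/15 = 0.53333

0.5333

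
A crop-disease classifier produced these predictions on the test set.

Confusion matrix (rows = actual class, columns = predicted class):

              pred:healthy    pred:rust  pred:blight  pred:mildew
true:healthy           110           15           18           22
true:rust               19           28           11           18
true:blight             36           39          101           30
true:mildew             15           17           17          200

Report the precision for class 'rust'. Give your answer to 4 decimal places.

0.2828

One-vs-rest for 'rust': TP = diagonal; FP = other classes predicted 'rust'; FN = 'rust' predicted as other.
precision = TP/(TP+FP).
rust: TP=28, FP=15+39+17=71 → 28/99 = 0.28283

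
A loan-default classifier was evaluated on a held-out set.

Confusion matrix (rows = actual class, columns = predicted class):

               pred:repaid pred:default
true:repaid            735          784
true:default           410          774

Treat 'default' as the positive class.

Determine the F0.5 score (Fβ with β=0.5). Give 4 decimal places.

Fβ = (1+β²)·TP / ((1+β²)·TP + β²·FN + FP), with β²=1/4
= 1.25·774 / (1.25·774 + 0.25·410 + 784) = 0.5218

0.5218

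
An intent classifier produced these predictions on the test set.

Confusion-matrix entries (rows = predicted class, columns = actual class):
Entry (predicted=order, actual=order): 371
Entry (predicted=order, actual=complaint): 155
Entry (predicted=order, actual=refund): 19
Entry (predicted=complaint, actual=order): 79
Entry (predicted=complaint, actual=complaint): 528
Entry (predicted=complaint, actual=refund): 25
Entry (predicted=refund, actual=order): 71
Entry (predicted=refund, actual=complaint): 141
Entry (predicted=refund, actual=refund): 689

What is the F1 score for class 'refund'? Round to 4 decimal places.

0.8433

F1 score = 2·TP/(2·TP+FP+FN).
refund: TP=689, FP=71+141=212, FN=19+25=44 → 1378/1634 = 0.84333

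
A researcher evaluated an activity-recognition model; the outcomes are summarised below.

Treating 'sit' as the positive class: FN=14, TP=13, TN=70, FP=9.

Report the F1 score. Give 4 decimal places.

Precision = TP/(TP+FP) = 13/22 = 0.5909
Recall = TP/(TP+FN) = 13/27 = 0.4815
F1 = 2·TP/(2·TP+FP+FN) = 26/49 = 0.5306

0.5306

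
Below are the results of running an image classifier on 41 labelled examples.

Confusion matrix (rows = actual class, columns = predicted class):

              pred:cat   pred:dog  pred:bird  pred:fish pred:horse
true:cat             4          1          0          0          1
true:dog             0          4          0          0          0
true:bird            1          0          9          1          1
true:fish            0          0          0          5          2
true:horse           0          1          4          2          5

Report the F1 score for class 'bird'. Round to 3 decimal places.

One-vs-rest for 'bird': TP = diagonal; FP = other classes predicted 'bird'; FN = 'bird' predicted as other.
F1 score = 2·TP/(2·TP+FP+FN).
bird: TP=9, FP=0+0+0+4=4, FN=1+0+1+1=3 → 18/25 = 0.7200

0.720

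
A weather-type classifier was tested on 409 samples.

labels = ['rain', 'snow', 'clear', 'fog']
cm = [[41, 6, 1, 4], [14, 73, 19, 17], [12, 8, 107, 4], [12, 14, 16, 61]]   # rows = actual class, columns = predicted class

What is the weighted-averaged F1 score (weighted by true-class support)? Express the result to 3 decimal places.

0.688

Per-class F1 score (2·TP/(2·TP+FP+FN)):
  rain: TP=41, FP=14+12+12=38, FN=6+1+4=11 → 82/131 = 0.6260
  snow: TP=73, FP=6+8+14=28, FN=14+19+17=50 → 146/224 = 0.6518
  clear: TP=107, FP=1+19+16=36, FN=12+8+4=24 → 214/274 = 0.7810
  fog: TP=61, FP=4+17+4=25, FN=12+14+16=42 → 122/189 = 0.6455
Weighted-F1 score = Σ (supportᵢ/N)·F1 scoreᵢ with N=409: (52/409)·0.6260 + (123/409)·0.6518 + (131/409)·0.7810 + (103/409)·0.6455 = 0.688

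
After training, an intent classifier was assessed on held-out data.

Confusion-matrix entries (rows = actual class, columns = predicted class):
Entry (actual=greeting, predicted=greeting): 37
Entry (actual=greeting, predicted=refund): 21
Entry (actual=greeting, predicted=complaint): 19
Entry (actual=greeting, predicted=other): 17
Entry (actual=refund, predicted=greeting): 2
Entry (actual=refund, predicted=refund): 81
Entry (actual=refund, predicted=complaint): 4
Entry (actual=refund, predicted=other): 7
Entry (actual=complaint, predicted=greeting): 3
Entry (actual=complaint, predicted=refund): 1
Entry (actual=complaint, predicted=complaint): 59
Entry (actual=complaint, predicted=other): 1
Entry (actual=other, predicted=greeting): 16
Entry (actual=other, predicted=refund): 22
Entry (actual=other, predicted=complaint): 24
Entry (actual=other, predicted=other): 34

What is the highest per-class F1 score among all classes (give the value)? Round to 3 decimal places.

0.740

Per-class F1 score (2·TP/(2·TP+FP+FN)):
  greeting: TP=37, FP=2+3+16=21, FN=21+19+17=57 → 74/152 = 0.4868
  refund: TP=81, FP=21+1+22=44, FN=2+4+7=13 → 162/219 = 0.7397
  complaint: TP=59, FP=19+4+24=47, FN=3+1+1=5 → 118/170 = 0.6941
  other: TP=34, FP=17+7+1=25, FN=16+22+24=62 → 68/155 = 0.4387
Highest is class 'refund' with F1 score = 0.740.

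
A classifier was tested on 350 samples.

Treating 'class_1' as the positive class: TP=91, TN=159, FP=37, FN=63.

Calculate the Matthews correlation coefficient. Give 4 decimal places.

MCC = (TP·TN − FP·FN) / √((TP+FP)(TP+FN)(TN+FP)(TN+FN))
Numerator = 91·159 − 37·63 = 12138
Denominator = √(128·154·196·222) = √857708544 = 29286.6615
MCC = 12138 / 29286.6615 = 0.4145

0.4145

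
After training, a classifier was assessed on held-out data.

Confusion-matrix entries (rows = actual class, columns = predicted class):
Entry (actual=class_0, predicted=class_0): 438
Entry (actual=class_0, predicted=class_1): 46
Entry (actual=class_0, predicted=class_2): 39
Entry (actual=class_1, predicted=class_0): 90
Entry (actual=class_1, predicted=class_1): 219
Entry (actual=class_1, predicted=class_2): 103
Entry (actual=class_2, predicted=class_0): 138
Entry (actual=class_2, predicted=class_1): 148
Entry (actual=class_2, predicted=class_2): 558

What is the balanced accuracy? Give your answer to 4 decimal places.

0.6767

Balanced accuracy = mean of per-class recall.
  class_0: recall = 438/523 = 0.83748
  class_1: recall = 219/412 = 0.53155
  class_2: recall = 558/844 = 0.66114
Mean = (0.83748 + 0.53155 + 0.66114) / 3 = 0.6767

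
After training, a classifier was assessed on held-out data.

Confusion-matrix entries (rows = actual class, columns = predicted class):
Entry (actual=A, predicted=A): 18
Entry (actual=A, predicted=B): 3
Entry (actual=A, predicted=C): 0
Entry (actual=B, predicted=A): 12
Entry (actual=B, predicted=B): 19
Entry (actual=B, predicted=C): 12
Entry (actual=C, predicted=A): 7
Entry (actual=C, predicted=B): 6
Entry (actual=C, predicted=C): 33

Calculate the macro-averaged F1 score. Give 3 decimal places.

0.627

Per-class F1 score (2·TP/(2·TP+FP+FN)):
  A: TP=18, FP=12+7=19, FN=3+0=3 → 36/58 = 0.6207
  B: TP=19, FP=3+6=9, FN=12+12=24 → 38/71 = 0.5352
  C: TP=33, FP=0+12=12, FN=7+6=13 → 66/91 = 0.7253
Macro-F1 score = mean = (0.6207 + 0.5352 + 0.7253) / 3 = 0.627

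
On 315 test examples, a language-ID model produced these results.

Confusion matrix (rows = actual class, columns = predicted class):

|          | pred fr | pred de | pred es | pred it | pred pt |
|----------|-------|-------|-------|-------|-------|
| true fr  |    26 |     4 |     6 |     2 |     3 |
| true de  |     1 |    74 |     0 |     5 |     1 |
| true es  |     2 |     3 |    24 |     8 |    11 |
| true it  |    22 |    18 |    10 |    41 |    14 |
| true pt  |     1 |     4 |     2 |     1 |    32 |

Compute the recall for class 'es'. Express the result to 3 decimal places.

0.500

Treat 'es' as positive and all other classes as negative.
recall = TP/(TP+FN).
es: TP=24, FN=2+3+8+11=24 → 24/48 = 0.5000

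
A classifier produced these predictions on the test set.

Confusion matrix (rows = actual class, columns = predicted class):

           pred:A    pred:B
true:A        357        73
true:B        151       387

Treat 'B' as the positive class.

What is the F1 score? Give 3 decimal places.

Precision = TP/(TP+FP) = 387/460 = 0.8413
Recall = TP/(TP+FN) = 387/538 = 0.7193
F1 = 2·TP/(2·TP+FP+FN) = 774/998 = 0.776

0.776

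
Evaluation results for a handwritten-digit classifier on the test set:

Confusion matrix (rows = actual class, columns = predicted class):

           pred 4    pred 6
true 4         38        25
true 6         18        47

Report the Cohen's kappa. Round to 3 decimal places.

0.327

Observed agreement pₒ = trace/N = 85/128 = 0.6641
Expected agreement pₑ = Σ (rowᵢ·colᵢ)/N² = (63·56 + 65·72)/128² = 0.5010
κ = (pₒ − pₑ)/(1 − pₑ) = (0.6641 − 0.5010)/(1 − 0.5010) = 0.327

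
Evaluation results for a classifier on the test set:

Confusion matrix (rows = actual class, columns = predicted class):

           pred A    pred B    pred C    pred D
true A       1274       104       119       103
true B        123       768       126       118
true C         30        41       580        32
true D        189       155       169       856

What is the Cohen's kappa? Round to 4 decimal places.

0.6297

Observed agreement pₒ = trace/N = 3478/4787 = 0.72655
Expected agreement pₑ = Σ (rowᵢ·colᵢ)/N² = (1600·1616 + 1135·1068 + 683·994 + 1369·1109)/4787² = 0.26161
κ = (pₒ − pₑ)/(1 − pₑ) = (0.72655 − 0.26161)/(1 − 0.26161) = 0.6297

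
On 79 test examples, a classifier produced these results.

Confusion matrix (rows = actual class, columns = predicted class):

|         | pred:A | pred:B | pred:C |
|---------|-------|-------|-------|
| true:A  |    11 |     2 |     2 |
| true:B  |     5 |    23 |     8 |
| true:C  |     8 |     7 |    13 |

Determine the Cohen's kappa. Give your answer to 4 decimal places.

0.3812

Observed agreement pₒ = trace/N = 47/79 = 0.59494
Expected agreement pₑ = Σ (rowᵢ·colᵢ)/N² = (15·24 + 36·32 + 28·23)/79² = 0.34546
κ = (pₒ − pₑ)/(1 − pₑ) = (0.59494 − 0.34546)/(1 − 0.34546) = 0.3812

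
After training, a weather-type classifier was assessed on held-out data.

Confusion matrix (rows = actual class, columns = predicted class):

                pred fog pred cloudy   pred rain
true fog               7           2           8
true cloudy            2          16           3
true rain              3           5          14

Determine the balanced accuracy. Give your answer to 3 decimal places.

0.603

Balanced accuracy = mean of per-class recall.
  fog: recall = 7/17 = 0.4118
  cloudy: recall = 16/21 = 0.7619
  rain: recall = 14/22 = 0.6364
Mean = (0.4118 + 0.7619 + 0.6364) / 3 = 0.603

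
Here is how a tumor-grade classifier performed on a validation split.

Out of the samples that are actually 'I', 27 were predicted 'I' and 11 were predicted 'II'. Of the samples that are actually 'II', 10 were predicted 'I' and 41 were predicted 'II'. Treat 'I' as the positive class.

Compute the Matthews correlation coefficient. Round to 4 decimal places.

0.5163

MCC = (TP·TN − FP·FN) / √((TP+FP)(TP+FN)(TN+FP)(TN+FN))
Numerator = 27·41 − 10·11 = 997
Denominator = √(37·38·51·52) = √3728712 = 1930.9873
MCC = 997 / 1930.9873 = 0.5163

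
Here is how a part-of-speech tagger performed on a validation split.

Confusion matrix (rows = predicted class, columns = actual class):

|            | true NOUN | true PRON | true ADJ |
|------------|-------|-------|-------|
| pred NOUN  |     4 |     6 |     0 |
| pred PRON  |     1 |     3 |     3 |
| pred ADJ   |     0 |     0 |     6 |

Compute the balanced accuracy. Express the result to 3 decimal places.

0.600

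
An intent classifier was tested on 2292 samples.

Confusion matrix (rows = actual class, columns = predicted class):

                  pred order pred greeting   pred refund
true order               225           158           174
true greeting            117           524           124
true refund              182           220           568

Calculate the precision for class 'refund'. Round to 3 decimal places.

0.656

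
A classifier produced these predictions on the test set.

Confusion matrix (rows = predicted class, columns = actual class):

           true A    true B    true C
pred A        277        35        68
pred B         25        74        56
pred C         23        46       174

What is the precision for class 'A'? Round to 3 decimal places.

precision = TP/(TP+FP).
A: TP=277, FP=35+68=103 → 277/380 = 0.7289

0.729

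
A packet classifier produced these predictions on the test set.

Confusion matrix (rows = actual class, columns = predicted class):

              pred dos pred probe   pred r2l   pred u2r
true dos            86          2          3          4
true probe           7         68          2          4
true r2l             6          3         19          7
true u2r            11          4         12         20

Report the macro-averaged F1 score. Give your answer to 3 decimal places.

0.681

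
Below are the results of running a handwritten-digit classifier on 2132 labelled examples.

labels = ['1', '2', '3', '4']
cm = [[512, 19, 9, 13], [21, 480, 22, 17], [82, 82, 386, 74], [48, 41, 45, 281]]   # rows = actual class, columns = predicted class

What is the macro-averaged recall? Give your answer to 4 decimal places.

Per-class recall (TP/(TP+FN)):
  1: TP=512, FN=19+9+13=41 → 512/553 = 0.92586
  2: TP=480, FN=21+22+17=60 → 480/540 = 0.88889
  3: TP=386, FN=82+82+74=238 → 386/624 = 0.61859
  4: TP=281, FN=48+41+45=134 → 281/415 = 0.67711
Macro-recall = mean = (0.92586 + 0.88889 + 0.61859 + 0.67711) / 4 = 0.7776

0.7776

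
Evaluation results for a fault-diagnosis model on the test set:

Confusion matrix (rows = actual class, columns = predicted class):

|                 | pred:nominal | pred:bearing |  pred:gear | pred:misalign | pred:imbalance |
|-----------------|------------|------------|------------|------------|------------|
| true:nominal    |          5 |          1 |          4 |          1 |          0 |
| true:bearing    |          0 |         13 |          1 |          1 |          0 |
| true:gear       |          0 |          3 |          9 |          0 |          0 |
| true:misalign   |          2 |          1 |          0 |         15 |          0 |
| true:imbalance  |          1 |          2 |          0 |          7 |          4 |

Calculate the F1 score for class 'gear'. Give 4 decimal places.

0.6923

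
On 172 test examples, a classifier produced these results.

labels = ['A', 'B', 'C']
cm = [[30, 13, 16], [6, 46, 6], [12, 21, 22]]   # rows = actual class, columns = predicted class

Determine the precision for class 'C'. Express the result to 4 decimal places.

0.5000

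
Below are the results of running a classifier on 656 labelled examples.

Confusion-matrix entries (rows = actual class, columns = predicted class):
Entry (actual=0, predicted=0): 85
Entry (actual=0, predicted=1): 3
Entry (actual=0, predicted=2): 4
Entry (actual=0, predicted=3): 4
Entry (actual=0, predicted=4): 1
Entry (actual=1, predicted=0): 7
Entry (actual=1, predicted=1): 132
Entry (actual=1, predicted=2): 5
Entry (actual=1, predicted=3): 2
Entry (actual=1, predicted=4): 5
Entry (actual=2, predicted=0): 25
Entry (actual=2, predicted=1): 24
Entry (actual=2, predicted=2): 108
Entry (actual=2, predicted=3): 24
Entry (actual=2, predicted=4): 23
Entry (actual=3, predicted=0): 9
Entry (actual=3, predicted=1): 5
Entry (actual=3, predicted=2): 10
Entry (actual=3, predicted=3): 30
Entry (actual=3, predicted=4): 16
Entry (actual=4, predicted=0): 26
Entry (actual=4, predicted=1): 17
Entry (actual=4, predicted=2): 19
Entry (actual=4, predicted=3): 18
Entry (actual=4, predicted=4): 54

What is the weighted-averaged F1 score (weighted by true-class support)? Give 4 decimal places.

Per-class F1 score (2·TP/(2·TP+FP+FN)):
  0: TP=85, FP=7+25+9+26=67, FN=3+4+4+1=12 → 170/249 = 0.68273
  1: TP=132, FP=3+24+5+17=49, FN=7+5+2+5=19 → 264/332 = 0.79518
  2: TP=108, FP=4+5+10+19=38, FN=25+24+24+23=96 → 216/350 = 0.61714
  3: TP=30, FP=4+2+24+18=48, FN=9+5+10+16=40 → 60/148 = 0.40541
  4: TP=54, FP=1+5+23+16=45, FN=26+17+19+18=80 → 108/233 = 0.46352
Weighted-F1 score = Σ (supportᵢ/N)·F1 scoreᵢ with N=656: (97/656)·0.68273 + (151/656)·0.79518 + (204/656)·0.61714 + (70/656)·0.40541 + (134/656)·0.46352 = 0.6138

0.6138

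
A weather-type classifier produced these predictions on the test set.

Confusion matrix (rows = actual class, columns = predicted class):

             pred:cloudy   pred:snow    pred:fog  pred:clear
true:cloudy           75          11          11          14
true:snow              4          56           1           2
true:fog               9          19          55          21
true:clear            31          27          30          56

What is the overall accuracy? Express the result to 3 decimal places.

Accuracy = trace / total = (75+56+55+56=242) / 422 = 242/422 = 0.573

0.573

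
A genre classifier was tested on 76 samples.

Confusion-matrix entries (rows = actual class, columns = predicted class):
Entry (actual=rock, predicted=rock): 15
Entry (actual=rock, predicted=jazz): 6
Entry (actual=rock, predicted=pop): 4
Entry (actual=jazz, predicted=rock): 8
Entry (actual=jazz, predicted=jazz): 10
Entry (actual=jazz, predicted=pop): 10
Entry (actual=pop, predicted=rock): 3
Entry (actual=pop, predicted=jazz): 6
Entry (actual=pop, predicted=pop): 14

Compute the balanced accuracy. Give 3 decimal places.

Balanced accuracy = mean of per-class recall.
  rock: recall = 15/25 = 0.6000
  jazz: recall = 10/28 = 0.3571
  pop: recall = 14/23 = 0.6087
Mean = (0.6000 + 0.3571 + 0.6087) / 3 = 0.522

0.522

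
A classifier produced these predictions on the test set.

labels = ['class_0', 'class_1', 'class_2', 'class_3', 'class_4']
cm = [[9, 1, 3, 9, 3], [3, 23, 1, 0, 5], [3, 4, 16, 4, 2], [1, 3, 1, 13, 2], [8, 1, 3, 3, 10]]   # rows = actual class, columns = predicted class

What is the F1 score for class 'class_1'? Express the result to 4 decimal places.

0.7188

F1 score = 2·TP/(2·TP+FP+FN).
class_1: TP=23, FP=1+4+3+1=9, FN=3+1+0+5=9 → 46/64 = 0.71875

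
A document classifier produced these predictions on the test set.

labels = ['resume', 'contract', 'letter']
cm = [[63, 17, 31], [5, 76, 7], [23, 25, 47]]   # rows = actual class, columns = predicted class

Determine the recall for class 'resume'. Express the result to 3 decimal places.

0.568

Treat 'resume' as positive and all other classes as negative.
recall = TP/(TP+FN).
resume: TP=63, FN=17+31=48 → 63/111 = 0.5676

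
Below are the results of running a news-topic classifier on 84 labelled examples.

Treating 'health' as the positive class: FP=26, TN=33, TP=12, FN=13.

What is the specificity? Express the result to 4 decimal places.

0.5593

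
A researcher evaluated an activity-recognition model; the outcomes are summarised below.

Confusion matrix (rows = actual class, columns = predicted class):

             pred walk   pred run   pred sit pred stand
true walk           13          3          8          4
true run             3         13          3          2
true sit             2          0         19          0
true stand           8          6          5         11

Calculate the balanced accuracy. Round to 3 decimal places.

Balanced accuracy = mean of per-class recall.
  walk: recall = 13/28 = 0.4643
  run: recall = 13/21 = 0.6190
  sit: recall = 19/21 = 0.9048
  stand: recall = 11/30 = 0.3667
Mean = (0.4643 + 0.6190 + 0.9048 + 0.3667) / 4 = 0.589

0.589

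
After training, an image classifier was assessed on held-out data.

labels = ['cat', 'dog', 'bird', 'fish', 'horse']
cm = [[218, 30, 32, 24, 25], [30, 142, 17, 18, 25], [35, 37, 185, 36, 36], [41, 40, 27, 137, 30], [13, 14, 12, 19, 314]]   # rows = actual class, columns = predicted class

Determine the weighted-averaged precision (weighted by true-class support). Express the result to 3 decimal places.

0.647

Per-class precision (TP/(TP+FP)):
  cat: TP=218, FP=30+35+41+13=119 → 218/337 = 0.6469
  dog: TP=142, FP=30+37+40+14=121 → 142/263 = 0.5399
  bird: TP=185, FP=32+17+27+12=88 → 185/273 = 0.6777
  fish: TP=137, FP=24+18+36+19=97 → 137/234 = 0.5855
  horse: TP=314, FP=25+25+36+30=116 → 314/430 = 0.7302
Weighted-precision = Σ (supportᵢ/N)·precisionᵢ with N=1537: (329/1537)·0.6469 + (232/1537)·0.5399 + (329/1537)·0.6777 + (275/1537)·0.5855 + (372/1537)·0.7302 = 0.647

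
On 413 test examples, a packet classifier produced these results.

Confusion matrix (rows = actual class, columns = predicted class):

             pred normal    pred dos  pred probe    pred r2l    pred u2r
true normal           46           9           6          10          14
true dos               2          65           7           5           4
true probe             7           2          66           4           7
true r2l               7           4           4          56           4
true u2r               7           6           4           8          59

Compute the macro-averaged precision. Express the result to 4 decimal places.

Per-class precision (TP/(TP+FP)):
  normal: TP=46, FP=2+7+7+7=23 → 46/69 = 0.66667
  dos: TP=65, FP=9+2+4+6=21 → 65/86 = 0.75581
  probe: TP=66, FP=6+7+4+4=21 → 66/87 = 0.75862
  r2l: TP=56, FP=10+5+4+8=27 → 56/83 = 0.67470
  u2r: TP=59, FP=14+4+7+4=29 → 59/88 = 0.67045
Macro-precision = mean = (0.66667 + 0.75581 + 0.75862 + 0.67470 + 0.67045) / 5 = 0.7053

0.7053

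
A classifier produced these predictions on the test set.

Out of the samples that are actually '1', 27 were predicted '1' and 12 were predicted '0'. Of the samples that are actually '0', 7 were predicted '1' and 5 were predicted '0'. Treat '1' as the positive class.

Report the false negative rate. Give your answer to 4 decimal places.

0.3077

FNR = FN/(FN+TP) = 12/(12+27) = 0.3077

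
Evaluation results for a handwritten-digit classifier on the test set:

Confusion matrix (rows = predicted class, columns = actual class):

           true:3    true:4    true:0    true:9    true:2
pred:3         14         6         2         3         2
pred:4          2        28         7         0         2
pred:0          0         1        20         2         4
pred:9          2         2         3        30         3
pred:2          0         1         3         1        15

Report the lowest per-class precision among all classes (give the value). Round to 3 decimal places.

0.519

Per-class precision (TP/(TP+FP)):
  3: TP=14, FP=6+2+3+2=13 → 14/27 = 0.5185
  4: TP=28, FP=2+7+0+2=11 → 28/39 = 0.7179
  0: TP=20, FP=0+1+2+4=7 → 20/27 = 0.7407
  9: TP=30, FP=2+2+3+3=10 → 30/40 = 0.7500
  2: TP=15, FP=0+1+3+1=5 → 15/20 = 0.7500
Lowest is class '3' with precision = 0.519.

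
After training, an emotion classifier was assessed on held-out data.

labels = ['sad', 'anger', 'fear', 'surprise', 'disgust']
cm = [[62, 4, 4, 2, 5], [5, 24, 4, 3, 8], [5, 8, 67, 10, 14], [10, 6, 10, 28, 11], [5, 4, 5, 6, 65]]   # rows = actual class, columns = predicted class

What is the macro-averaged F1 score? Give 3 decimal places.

Per-class F1 score (2·TP/(2·TP+FP+FN)):
  sad: TP=62, FP=5+5+10+5=25, FN=4+4+2+5=15 → 124/164 = 0.7561
  anger: TP=24, FP=4+8+6+4=22, FN=5+4+3+8=20 → 48/90 = 0.5333
  fear: TP=67, FP=4+4+10+5=23, FN=5+8+10+14=37 → 134/194 = 0.6907
  surprise: TP=28, FP=2+3+10+6=21, FN=10+6+10+11=37 → 56/114 = 0.4912
  disgust: TP=65, FP=5+8+14+11=38, FN=5+4+5+6=20 → 130/188 = 0.6915
Macro-F1 score = mean = (0.7561 + 0.5333 + 0.6907 + 0.4912 + 0.6915) / 5 = 0.633

0.633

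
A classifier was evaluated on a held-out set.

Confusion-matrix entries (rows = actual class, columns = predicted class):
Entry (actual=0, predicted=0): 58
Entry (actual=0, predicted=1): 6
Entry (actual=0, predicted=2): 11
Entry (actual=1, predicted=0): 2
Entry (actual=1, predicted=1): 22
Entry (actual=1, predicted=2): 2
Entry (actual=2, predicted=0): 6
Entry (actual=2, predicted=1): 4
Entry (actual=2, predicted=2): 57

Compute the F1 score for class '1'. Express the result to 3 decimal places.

One-vs-rest for '1': TP = diagonal; FP = other classes predicted '1'; FN = '1' predicted as other.
F1 score = 2·TP/(2·TP+FP+FN).
1: TP=22, FP=6+4=10, FN=2+2=4 → 44/58 = 0.7586

0.759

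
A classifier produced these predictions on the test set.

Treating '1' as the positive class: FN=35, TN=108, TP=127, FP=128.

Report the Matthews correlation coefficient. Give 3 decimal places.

MCC = (TP·TN − FP·FN) / √((TP+FP)(TP+FN)(TN+FP)(TN+FN))
Numerator = 127·108 − 128·35 = 9236
Denominator = √(255·162·236·143) = √1394129880 = 37338.0487
MCC = 9236 / 37338.0487 = 0.247

0.247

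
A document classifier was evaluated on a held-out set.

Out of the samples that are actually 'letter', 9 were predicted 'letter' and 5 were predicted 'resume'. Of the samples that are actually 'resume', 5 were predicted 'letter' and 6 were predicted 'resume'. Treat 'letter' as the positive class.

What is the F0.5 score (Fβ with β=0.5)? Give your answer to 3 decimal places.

Fβ = (1+β²)·TP / ((1+β²)·TP + β²·FN + FP), with β²=1/4
= 1.25·9 / (1.25·9 + 0.25·5 + 5) = 0.643

0.643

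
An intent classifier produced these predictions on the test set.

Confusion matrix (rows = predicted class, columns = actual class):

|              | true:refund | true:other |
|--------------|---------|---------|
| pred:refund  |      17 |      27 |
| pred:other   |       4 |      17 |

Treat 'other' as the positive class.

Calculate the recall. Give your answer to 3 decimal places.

0.386

Recall = TP/(TP+FN) = 17/(17+27) = 17/44 = 0.386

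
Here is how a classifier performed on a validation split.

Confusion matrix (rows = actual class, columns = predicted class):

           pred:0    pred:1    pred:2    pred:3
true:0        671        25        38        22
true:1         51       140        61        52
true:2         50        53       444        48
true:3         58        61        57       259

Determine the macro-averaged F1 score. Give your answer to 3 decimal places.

0.676

Per-class F1 score (2·TP/(2·TP+FP+FN)):
  0: TP=671, FP=51+50+58=159, FN=25+38+22=85 → 1342/1586 = 0.8462
  1: TP=140, FP=25+53+61=139, FN=51+61+52=164 → 280/583 = 0.4803
  2: TP=444, FP=38+61+57=156, FN=50+53+48=151 → 888/1195 = 0.7431
  3: TP=259, FP=22+52+48=122, FN=58+61+57=176 → 518/816 = 0.6348
Macro-F1 score = mean = (0.8462 + 0.4803 + 0.7431 + 0.6348) / 4 = 0.676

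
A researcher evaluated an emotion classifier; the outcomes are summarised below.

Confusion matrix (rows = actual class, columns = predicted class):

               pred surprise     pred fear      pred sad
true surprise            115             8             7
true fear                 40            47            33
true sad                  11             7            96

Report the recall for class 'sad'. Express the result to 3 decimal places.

Treat 'sad' as positive and all other classes as negative.
recall = TP/(TP+FN).
sad: TP=96, FN=11+7=18 → 96/114 = 0.8421

0.842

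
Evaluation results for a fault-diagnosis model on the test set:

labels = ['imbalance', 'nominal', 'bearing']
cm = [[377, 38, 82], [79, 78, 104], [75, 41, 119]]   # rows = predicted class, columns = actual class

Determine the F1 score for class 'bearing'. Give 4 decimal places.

Take TP from the diagonal, FP from the rest of the 'bearing' prediction marginal, FN from the rest of the 'bearing' actual marginal.
F1 score = 2·TP/(2·TP+FP+FN).
bearing: TP=119, FP=75+41=116, FN=82+104=186 → 238/540 = 0.44074

0.4407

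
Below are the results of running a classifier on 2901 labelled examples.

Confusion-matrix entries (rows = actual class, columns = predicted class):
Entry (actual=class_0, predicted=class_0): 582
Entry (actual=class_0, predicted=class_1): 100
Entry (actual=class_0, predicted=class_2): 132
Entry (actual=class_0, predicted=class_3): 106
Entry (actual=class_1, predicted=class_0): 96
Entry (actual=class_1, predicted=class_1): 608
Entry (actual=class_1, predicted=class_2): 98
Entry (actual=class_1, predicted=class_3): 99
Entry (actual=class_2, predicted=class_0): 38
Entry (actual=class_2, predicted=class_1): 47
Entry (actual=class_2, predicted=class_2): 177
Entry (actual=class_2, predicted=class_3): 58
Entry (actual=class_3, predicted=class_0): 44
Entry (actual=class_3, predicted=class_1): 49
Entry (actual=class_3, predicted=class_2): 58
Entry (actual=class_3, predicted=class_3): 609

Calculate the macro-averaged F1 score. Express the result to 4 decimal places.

0.6508

Per-class F1 score (2·TP/(2·TP+FP+FN)):
  class_0: TP=582, FP=96+38+44=178, FN=100+132+106=338 → 1164/1680 = 0.69286
  class_1: TP=608, FP=100+47+49=196, FN=96+98+99=293 → 1216/1705 = 0.71320
  class_2: TP=177, FP=132+98+58=288, FN=38+47+58=143 → 354/785 = 0.45096
  class_3: TP=609, FP=106+99+58=263, FN=44+49+58=151 → 1218/1632 = 0.74632
Macro-F1 score = mean = (0.69286 + 0.71320 + 0.45096 + 0.74632) / 4 = 0.6508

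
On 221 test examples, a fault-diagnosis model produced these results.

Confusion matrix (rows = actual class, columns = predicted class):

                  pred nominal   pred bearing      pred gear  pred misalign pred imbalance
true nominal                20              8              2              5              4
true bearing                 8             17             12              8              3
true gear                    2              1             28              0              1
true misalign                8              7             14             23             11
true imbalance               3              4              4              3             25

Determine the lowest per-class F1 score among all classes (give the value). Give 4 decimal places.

Per-class F1 score (2·TP/(2·TP+FP+FN)):
  nominal: TP=20, FP=8+2+8+3=21, FN=8+2+5+4=19 → 40/80 = 0.50000
  bearing: TP=17, FP=8+1+7+4=20, FN=8+12+8+3=31 → 34/85 = 0.40000
  gear: TP=28, FP=2+12+14+4=32, FN=2+1+0+1=4 → 56/92 = 0.60870
  misalign: TP=23, FP=5+8+0+3=16, FN=8+7+14+11=40 → 46/102 = 0.45098
  imbalance: TP=25, FP=4+3+1+11=19, FN=3+4+4+3=14 → 50/83 = 0.60241
Lowest is class 'bearing' with F1 score = 0.4000.

0.4000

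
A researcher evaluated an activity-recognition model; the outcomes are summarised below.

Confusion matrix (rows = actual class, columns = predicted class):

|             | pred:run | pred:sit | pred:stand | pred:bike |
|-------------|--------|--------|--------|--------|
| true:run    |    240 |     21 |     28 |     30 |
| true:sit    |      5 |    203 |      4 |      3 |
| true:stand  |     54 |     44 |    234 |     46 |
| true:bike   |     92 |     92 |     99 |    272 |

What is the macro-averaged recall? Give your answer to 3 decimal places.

Per-class recall (TP/(TP+FN)):
  run: TP=240, FN=21+28+30=79 → 240/319 = 0.7524
  sit: TP=203, FN=5+4+3=12 → 203/215 = 0.9442
  stand: TP=234, FN=54+44+46=144 → 234/378 = 0.6190
  bike: TP=272, FN=92+92+99=283 → 272/555 = 0.4901
Macro-recall = mean = (0.7524 + 0.9442 + 0.6190 + 0.4901) / 4 = 0.701

0.701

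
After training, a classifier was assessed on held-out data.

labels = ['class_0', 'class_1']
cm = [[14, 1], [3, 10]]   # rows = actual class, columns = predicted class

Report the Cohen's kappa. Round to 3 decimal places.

Observed agreement pₒ = trace/N = 24/28 = 0.8571
Expected agreement pₑ = Σ (rowᵢ·colᵢ)/N² = (15·17 + 13·11)/28² = 0.5077
κ = (pₒ − pₑ)/(1 − pₑ) = (0.8571 − 0.5077)/(1 − 0.5077) = 0.710

0.710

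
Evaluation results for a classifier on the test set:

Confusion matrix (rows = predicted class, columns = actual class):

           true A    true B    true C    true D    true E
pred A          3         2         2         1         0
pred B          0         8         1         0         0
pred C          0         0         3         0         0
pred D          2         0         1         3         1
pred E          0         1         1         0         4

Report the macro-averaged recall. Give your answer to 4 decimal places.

0.6505

Per-class recall (TP/(TP+FN)):
  A: TP=3, FN=0+0+2+0=2 → 3/5 = 0.60000
  B: TP=8, FN=2+0+0+1=3 → 8/11 = 0.72727
  C: TP=3, FN=2+1+1+1=5 → 3/8 = 0.37500
  D: TP=3, FN=1+0+0+0=1 → 3/4 = 0.75000
  E: TP=4, FN=0+0+0+1=1 → 4/5 = 0.80000
Macro-recall = mean = (0.60000 + 0.72727 + 0.37500 + 0.75000 + 0.80000) / 5 = 0.6505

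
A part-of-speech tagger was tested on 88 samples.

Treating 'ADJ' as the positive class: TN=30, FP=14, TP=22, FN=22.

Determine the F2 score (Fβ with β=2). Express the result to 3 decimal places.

0.519

Fβ = (1+β²)·TP / ((1+β²)·TP + β²·FN + FP), with β²=4
= 5·22 / (5·22 + 4·22 + 14) = 0.519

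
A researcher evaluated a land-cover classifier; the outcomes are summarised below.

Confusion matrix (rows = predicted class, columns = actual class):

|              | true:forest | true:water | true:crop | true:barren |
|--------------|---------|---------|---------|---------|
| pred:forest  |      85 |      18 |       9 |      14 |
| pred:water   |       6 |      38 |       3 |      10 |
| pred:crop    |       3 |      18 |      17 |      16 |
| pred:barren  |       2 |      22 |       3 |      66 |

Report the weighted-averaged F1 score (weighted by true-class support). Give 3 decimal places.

Per-class F1 score (2·TP/(2·TP+FP+FN)):
  forest: TP=85, FP=18+9+14=41, FN=6+3+2=11 → 170/222 = 0.7658
  water: TP=38, FP=6+3+10=19, FN=18+18+22=58 → 76/153 = 0.4967
  crop: TP=17, FP=3+18+16=37, FN=9+3+3=15 → 34/86 = 0.3953
  barren: TP=66, FP=2+22+3=27, FN=14+10+16=40 → 132/199 = 0.6633
Weighted-F1 score = Σ (supportᵢ/N)·F1 scoreᵢ with N=330: (96/330)·0.7658 + (96/330)·0.4967 + (32/330)·0.3953 + (106/330)·0.6633 = 0.619

0.619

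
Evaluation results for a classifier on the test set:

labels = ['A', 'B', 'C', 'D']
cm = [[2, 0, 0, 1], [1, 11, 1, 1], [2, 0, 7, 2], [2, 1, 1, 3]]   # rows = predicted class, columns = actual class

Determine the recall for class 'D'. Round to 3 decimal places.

Take TP from the diagonal, FP from the rest of the 'D' prediction marginal, FN from the rest of the 'D' actual marginal.
recall = TP/(TP+FN).
D: TP=3, FN=1+1+2=4 → 3/7 = 0.4286

0.429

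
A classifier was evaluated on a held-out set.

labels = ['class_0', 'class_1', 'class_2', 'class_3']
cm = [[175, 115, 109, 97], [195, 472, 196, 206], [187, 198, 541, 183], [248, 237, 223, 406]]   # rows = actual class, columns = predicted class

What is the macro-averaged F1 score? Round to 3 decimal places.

Per-class F1 score (2·TP/(2·TP+FP+FN)):
  class_0: TP=175, FP=195+187+248=630, FN=115+109+97=321 → 350/1301 = 0.2690
  class_1: TP=472, FP=115+198+237=550, FN=195+196+206=597 → 944/2091 = 0.4515
  class_2: TP=541, FP=109+196+223=528, FN=187+198+183=568 → 1082/2178 = 0.4968
  class_3: TP=406, FP=97+206+183=486, FN=248+237+223=708 → 812/2006 = 0.4048
Macro-F1 score = mean = (0.2690 + 0.4515 + 0.4968 + 0.4048) / 4 = 0.406

0.406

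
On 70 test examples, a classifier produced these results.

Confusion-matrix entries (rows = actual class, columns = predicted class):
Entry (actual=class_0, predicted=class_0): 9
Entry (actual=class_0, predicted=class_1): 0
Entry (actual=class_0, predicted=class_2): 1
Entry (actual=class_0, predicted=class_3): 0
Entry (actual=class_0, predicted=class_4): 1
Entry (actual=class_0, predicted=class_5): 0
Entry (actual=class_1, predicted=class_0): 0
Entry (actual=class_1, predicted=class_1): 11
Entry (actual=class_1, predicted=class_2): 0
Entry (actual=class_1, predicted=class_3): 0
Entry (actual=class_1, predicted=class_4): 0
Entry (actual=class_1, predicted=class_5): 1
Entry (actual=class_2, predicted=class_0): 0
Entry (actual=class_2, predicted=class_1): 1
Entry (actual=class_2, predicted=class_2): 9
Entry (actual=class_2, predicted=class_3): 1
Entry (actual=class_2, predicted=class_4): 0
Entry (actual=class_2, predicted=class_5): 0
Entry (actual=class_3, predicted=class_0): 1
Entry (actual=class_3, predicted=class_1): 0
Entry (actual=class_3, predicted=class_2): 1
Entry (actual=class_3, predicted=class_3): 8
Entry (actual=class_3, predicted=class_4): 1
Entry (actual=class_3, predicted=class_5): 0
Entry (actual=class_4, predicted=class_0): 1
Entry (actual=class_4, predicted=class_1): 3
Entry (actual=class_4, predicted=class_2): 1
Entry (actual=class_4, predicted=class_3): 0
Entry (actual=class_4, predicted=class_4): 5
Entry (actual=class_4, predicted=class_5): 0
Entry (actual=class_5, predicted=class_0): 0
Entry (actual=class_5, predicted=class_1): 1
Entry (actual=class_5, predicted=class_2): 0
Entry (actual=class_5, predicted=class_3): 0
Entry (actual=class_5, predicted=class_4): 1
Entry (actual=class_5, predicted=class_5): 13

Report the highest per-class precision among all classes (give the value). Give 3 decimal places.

Per-class precision (TP/(TP+FP)):
  class_0: TP=9, FP=0+0+1+1+0=2 → 9/11 = 0.8182
  class_1: TP=11, FP=0+1+0+3+1=5 → 11/16 = 0.6875
  class_2: TP=9, FP=1+0+1+1+0=3 → 9/12 = 0.7500
  class_3: TP=8, FP=0+0+1+0+0=1 → 8/9 = 0.8889
  class_4: TP=5, FP=1+0+0+1+1=3 → 5/8 = 0.6250
  class_5: TP=13, FP=0+1+0+0+0=1 → 13/14 = 0.9286
Highest is class 'class_5' with precision = 0.929.

0.929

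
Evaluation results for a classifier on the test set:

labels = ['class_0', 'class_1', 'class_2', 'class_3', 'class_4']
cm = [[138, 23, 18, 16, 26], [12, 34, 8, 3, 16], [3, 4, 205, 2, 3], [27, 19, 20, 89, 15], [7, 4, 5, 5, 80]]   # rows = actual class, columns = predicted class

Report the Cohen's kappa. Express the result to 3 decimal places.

Observed agreement pₒ = trace/N = 546/782 = 0.6982
Expected agreement pₑ = Σ (rowᵢ·colᵢ)/N² = (221·187 + 73·84 + 217·256 + 170·115 + 101·140)/782² = 0.2235
κ = (pₒ − pₑ)/(1 − pₑ) = (0.6982 − 0.2235)/(1 − 0.2235) = 0.611

0.611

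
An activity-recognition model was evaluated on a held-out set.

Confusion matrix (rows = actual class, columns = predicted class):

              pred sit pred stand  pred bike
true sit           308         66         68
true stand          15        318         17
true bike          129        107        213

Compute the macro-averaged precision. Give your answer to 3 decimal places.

Per-class precision (TP/(TP+FP)):
  sit: TP=308, FP=15+129=144 → 308/452 = 0.6814
  stand: TP=318, FP=66+107=173 → 318/491 = 0.6477
  bike: TP=213, FP=68+17=85 → 213/298 = 0.7148
Macro-precision = mean = (0.6814 + 0.6477 + 0.7148) / 3 = 0.681

0.681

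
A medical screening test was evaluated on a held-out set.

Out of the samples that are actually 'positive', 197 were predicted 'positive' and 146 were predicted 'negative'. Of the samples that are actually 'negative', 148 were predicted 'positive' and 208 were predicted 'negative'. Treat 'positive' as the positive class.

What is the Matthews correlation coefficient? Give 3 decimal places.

0.159

MCC = (TP·TN − FP·FN) / √((TP+FP)(TP+FN)(TN+FP)(TN+FN))
Numerator = 197·208 − 148·146 = 19368
Denominator = √(345·343·356·354) = √14913050040 = 122118.9995
MCC = 19368 / 122118.9995 = 0.159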